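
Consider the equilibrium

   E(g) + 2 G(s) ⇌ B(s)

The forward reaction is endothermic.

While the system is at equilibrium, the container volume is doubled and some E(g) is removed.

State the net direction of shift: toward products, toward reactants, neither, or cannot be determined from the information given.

Gas moles: reactants 1, products 0 (Δn_gas = -1). Expansion shifts the system toward the side with more moles of gas — to the left.
Removing E (g), a reactant, drives the reaction to the left.
All effects act in the same direction — net shift to the left.

left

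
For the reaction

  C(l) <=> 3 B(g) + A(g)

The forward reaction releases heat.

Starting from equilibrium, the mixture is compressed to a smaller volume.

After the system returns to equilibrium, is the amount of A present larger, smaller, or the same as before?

decreases

Gas moles: reactants 0, products 4 (Δn_gas = +4). Compression shifts the system toward the side with fewer moles of gas — to the left.
The net shift is to the left. A is a product, so its amount decreases.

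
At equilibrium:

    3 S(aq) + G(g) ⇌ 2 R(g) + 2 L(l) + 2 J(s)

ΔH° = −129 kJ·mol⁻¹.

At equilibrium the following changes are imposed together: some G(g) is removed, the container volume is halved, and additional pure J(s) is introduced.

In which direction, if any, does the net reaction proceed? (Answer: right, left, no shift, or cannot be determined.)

Removing G (g), a reactant, drives the reaction to the left.
Gas moles: reactants 1, products 2 (Δn_gas = +1). Compression shifts the system toward the side with fewer moles of gas — to the left.
J is a pure solid; its activity is 1 regardless of amount, so Q is unaffected — no shift from this change.
Only the nonzero effect(s) matter; the net shift is to the left.

left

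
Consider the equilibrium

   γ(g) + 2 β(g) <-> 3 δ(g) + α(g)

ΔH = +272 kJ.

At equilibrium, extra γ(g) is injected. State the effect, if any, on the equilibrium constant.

The equilibrium constant depends only on temperature. This perturbation may move the position of equilibrium, but since T is unchanged, K itself is unchanged.

unchanged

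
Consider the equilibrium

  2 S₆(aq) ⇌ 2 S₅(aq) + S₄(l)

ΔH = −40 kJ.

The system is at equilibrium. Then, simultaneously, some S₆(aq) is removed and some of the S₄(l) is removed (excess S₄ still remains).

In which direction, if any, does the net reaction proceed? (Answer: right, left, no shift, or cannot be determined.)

Removing S₆ (aq), a reactant, drives the reaction to the left.
S₄ is a pure liquid; its activity is 1 regardless of amount, so Q is unaffected — no shift from this change.
Only the nonzero effect(s) matter; the net shift is to the left.

left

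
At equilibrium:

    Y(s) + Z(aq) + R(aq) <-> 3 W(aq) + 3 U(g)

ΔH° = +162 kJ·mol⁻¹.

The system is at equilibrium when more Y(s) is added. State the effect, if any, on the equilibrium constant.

The equilibrium constant depends only on temperature. This perturbation changes neither the position of equilibrium nor K.

unchanged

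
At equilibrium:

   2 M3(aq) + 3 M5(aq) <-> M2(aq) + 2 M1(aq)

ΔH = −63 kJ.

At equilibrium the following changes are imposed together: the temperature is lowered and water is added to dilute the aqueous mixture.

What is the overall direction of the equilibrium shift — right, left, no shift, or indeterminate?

The forward reaction is exothermic. Lowering T favours the exothermic direction — shift to the right.
Dilution lowers every aqueous concentration by the same factor. Δn_aq = 3 − 5 = -2, so the system shifts toward the side with more dissolved moles — to the left.
The individual effects push in opposite directions; without quantitative information the net direction cannot be determined.

cannot be determined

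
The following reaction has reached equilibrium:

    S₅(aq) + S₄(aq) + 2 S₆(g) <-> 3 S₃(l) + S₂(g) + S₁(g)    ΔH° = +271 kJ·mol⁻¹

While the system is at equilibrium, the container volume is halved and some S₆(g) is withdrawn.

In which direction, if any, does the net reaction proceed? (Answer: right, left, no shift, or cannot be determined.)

left

Gas moles: reactants 2, products 2. Δn_gas = 0, so a volume change leaves Q equal to K — no shift from this change.
Removing S₆ (g), a reactant, drives the reaction to the left.
Only the nonzero effect(s) matter; the net shift is to the left.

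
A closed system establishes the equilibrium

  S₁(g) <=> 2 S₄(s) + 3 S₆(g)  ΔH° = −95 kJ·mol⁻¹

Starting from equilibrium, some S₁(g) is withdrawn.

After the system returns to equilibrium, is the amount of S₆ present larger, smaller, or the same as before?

Removing S₁ (g), a reactant, drives the reaction to the left.
The net shift is to the left. S₆ is a product, so its amount decreases.

decreases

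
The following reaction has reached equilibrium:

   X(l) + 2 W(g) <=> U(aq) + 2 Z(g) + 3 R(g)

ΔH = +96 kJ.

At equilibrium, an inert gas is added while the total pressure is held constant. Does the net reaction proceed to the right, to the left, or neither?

right

Adding inert gas at constant total pressure expands the volume and lowers every reacting partial pressure. With Δn_gas = 5 − 2 = +3, Q moves away from K toward the side with fewer gas moles, so the system shifts toward the side with more gas moles — to the right.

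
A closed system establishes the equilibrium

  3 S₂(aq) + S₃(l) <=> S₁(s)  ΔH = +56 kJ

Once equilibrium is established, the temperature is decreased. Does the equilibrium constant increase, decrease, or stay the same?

K depends on temperature via the van 't Hoff relation. The forward reaction is endothermic, so lowering T decreases K.

decreases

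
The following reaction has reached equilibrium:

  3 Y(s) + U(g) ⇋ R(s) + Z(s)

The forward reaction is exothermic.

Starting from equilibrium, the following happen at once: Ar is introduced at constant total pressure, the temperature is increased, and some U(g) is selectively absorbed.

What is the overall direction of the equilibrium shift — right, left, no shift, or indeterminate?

left

Adding inert gas at constant total pressure expands the volume and lowers every reacting partial pressure. With Δn_gas = 0 − 1 = -1, Q moves away from K toward the side with fewer gas moles, so the system shifts toward the side with more gas moles — to the left.
The forward reaction is exothermic. Raising T favours the endothermic direction — shift to the left.
Removing U (g), a reactant, drives the reaction to the left.
All effects act in the same direction — net shift to the left.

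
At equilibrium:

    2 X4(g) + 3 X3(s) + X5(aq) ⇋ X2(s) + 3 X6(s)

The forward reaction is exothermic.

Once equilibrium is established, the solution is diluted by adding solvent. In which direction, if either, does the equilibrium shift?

left

Dilution lowers every aqueous concentration by the same factor. Δn_aq = 0 − 1 = -1, so the system shifts toward the side with more dissolved moles — to the left.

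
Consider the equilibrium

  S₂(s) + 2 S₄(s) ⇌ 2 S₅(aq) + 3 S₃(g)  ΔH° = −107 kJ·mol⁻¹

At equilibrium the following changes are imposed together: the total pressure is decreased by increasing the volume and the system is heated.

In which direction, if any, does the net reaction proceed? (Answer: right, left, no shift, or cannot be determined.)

Gas moles: reactants 0, products 3 (Δn_gas = +3). Expansion shifts the system toward the side with more moles of gas — to the right.
The forward reaction is exothermic. Raising T favours the endothermic direction — shift to the left.
The individual effects push in opposite directions; without quantitative information the net direction cannot be determined.

cannot be determined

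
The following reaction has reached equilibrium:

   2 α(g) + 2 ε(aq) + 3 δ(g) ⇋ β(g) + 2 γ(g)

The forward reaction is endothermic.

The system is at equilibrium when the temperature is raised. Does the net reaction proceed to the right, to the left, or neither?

right

The forward reaction is endothermic. Raising T favours the endothermic direction — shift to the right.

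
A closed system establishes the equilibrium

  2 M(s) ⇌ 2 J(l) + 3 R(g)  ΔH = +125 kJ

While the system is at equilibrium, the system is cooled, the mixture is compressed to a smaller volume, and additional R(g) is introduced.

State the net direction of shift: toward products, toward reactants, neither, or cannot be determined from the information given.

The forward reaction is endothermic. Lowering T favours the exothermic direction — shift to the left.
Gas moles: reactants 0, products 3 (Δn_gas = +3). Compression shifts the system toward the side with fewer moles of gas — to the left.
Adding R (g), a product, drives the reaction to the left.
All effects act in the same direction — net shift to the left.

left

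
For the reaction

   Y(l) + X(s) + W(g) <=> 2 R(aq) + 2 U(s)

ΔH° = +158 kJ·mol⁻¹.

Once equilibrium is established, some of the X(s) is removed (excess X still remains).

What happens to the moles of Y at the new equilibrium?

unchanged

X is a pure solid; its activity is 1 regardless of amount, so Q is unaffected — no shift from this change.
No net shift occurs, so the amount of Y is unchanged.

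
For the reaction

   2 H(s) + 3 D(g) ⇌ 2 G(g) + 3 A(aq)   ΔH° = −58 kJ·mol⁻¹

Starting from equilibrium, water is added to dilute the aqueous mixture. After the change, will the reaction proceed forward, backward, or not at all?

Dilution lowers every aqueous concentration by the same factor. Δn_aq = 3 − 0 = +3, so the system shifts toward the side with more dissolved moles — to the right.

right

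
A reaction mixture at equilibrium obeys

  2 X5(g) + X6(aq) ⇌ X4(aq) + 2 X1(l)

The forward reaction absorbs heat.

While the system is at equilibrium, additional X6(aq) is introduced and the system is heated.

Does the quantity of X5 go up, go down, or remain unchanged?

decreases

Adding X6 (aq), a reactant, drives the reaction to the right.
The forward reaction is endothermic. Raising T favours the endothermic direction — shift to the right.
The net shift is to the right. X5 is a reactant, so its amount decreases.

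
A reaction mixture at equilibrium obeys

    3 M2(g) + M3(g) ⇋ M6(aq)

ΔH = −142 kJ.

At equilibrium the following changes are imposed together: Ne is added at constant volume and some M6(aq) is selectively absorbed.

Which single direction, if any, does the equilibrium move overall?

At constant volume, adding an inert gas leaves every reacting species' partial pressure unchanged, so Q is unchanged — no shift from this change.
Removing M6 (aq), a product, drives the reaction to the right.
Only the nonzero effect(s) matter; the net shift is to the right.

right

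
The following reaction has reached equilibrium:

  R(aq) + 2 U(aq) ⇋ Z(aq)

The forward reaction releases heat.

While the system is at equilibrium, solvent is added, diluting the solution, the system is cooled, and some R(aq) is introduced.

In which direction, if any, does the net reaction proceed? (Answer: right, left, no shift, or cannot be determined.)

cannot be determined

Dilution lowers every aqueous concentration by the same factor. Δn_aq = 1 − 3 = -2, so the system shifts toward the side with more dissolved moles — to the left.
The forward reaction is exothermic. Lowering T favours the exothermic direction — shift to the right.
Adding R (aq), a reactant, drives the reaction to the right.
The individual effects push in opposite directions; without quantitative information the net direction cannot be determined.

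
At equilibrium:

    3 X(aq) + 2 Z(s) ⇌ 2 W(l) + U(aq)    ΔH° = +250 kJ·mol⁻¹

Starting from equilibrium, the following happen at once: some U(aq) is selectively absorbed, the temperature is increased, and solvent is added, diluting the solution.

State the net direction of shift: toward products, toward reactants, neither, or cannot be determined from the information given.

cannot be determined

Removing U (aq), a product, drives the reaction to the right.
The forward reaction is endothermic. Raising T favours the endothermic direction — shift to the right.
Dilution lowers every aqueous concentration by the same factor. Δn_aq = 1 − 3 = -2, so the system shifts toward the side with more dissolved moles — to the left.
The individual effects push in opposite directions; without quantitative information the net direction cannot be determined.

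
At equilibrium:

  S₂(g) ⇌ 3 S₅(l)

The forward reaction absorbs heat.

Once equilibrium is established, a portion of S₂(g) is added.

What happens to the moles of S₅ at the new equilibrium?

Adding S₂ (g), a reactant, drives the reaction to the right.
The net shift is to the right. S₅ is a product, so its amount increases.

increases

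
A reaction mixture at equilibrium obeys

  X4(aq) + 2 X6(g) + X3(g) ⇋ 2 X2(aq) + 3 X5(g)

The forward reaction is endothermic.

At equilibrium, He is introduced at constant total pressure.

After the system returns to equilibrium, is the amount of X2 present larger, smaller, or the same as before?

unchanged

Adding inert gas at constant total pressure expands the volume, scaling every reacting partial pressure by the same factor. Δn_gas = 3 − 3 = 0, so Q is unchanged — no shift.
No net shift occurs, so the amount of X2 is unchanged.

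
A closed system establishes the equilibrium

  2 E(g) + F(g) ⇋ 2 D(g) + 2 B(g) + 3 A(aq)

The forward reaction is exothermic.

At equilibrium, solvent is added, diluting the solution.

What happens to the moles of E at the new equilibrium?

decreases

Dilution lowers every aqueous concentration by the same factor. Δn_aq = 3 − 0 = +3, so the system shifts toward the side with more dissolved moles — to the right.
The net shift is to the right. E is a reactant, so its amount decreases.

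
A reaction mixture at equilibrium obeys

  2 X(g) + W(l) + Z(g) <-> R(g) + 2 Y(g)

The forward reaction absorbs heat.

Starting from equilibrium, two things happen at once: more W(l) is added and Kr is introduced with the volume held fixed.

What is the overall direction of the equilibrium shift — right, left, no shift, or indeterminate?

W is a pure liquid; its activity is 1 regardless of amount, so Q is unaffected — no shift from this change.
At constant volume, adding an inert gas leaves every reacting species' partial pressure unchanged, so Q is unchanged — no shift from this change.
None of the changes alters Q relative to K, so there is no net shift.

no shift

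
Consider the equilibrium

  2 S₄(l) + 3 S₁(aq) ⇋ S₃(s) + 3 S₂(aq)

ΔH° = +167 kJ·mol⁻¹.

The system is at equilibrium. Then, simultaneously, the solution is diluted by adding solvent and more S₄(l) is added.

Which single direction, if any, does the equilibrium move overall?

no shift

Dilution scales every aqueous concentration by the same factor. Δn_aq = 3 − 3 = 0, so Q is unchanged — no shift.
S₄ is a pure liquid; its activity is 1 regardless of amount, so Q is unaffected — no shift from this change.
None of the changes alters Q relative to K, so there is no net shift.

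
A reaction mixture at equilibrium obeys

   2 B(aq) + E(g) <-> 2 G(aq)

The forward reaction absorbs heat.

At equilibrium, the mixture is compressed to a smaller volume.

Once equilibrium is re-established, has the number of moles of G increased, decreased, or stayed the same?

increases

Gas moles: reactants 1, products 0 (Δn_gas = -1). Compression shifts the system toward the side with fewer moles of gas — to the right.
The net shift is to the right. G is a product, so its amount increases.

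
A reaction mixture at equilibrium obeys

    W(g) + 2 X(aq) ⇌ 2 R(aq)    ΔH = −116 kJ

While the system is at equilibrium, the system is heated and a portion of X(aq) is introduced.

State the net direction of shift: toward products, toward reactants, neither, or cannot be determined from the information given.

cannot be determined

The forward reaction is exothermic. Raising T favours the endothermic direction — shift to the left.
Adding X (aq), a reactant, drives the reaction to the right.
The individual effects push in opposite directions; without quantitative information the net direction cannot be determined.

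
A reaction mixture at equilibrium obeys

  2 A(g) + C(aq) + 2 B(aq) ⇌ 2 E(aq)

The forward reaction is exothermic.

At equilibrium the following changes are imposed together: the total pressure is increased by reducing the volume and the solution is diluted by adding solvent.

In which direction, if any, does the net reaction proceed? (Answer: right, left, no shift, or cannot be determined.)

cannot be determined

Gas moles: reactants 2, products 0 (Δn_gas = -2). Compression shifts the system toward the side with fewer moles of gas — to the right.
Dilution lowers every aqueous concentration by the same factor. Δn_aq = 2 − 3 = -1, so the system shifts toward the side with more dissolved moles — to the left.
The individual effects push in opposite directions; without quantitative information the net direction cannot be determined.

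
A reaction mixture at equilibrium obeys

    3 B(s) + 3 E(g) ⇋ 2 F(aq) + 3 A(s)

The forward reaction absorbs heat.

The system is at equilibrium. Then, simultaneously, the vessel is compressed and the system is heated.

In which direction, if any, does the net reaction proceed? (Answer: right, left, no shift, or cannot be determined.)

right

Gas moles: reactants 3, products 0 (Δn_gas = -3). Compression shifts the system toward the side with fewer moles of gas — to the right.
The forward reaction is endothermic. Raising T favours the endothermic direction — shift to the right.
All effects act in the same direction — net shift to the right.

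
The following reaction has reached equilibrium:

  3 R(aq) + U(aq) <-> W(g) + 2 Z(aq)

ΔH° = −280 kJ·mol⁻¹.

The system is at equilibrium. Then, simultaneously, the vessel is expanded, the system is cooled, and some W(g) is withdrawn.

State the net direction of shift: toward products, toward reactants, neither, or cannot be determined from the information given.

Gas moles: reactants 0, products 1 (Δn_gas = +1). Expansion shifts the system toward the side with more moles of gas — to the right.
The forward reaction is exothermic. Lowering T favours the exothermic direction — shift to the right.
Removing W (g), a product, drives the reaction to the right.
All effects act in the same direction — net shift to the right.

right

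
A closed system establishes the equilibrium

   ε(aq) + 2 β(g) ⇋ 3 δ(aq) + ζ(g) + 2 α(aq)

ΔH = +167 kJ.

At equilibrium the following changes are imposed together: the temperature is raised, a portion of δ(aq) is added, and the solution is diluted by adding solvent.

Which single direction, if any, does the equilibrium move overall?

cannot be determined

The forward reaction is endothermic. Raising T favours the endothermic direction — shift to the right.
Adding δ (aq), a product, drives the reaction to the left.
Dilution lowers every aqueous concentration by the same factor. Δn_aq = 5 − 1 = +4, so the system shifts toward the side with more dissolved moles — to the right.
The individual effects push in opposite directions; without quantitative information the net direction cannot be determined.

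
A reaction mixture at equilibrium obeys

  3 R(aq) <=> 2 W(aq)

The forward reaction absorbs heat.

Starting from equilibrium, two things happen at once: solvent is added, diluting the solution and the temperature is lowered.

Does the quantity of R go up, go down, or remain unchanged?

Dilution lowers every aqueous concentration by the same factor. Δn_aq = 2 − 3 = -1, so the system shifts toward the side with more dissolved moles — to the left.
The forward reaction is endothermic. Lowering T favours the exothermic direction — shift to the left.
The net shift is to the left. R is a reactant, so its amount increases.

increases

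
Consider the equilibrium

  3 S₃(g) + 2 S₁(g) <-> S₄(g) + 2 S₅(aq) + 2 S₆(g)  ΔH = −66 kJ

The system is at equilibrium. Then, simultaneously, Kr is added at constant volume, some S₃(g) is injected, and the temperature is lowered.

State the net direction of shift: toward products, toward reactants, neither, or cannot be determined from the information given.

At constant volume, adding an inert gas leaves every reacting species' partial pressure unchanged, so Q is unchanged — no shift from this change.
Adding S₃ (g), a reactant, drives the reaction to the right.
The forward reaction is exothermic. Lowering T favours the exothermic direction — shift to the right.
Only the nonzero effect(s) matter; the net shift is to the right.

right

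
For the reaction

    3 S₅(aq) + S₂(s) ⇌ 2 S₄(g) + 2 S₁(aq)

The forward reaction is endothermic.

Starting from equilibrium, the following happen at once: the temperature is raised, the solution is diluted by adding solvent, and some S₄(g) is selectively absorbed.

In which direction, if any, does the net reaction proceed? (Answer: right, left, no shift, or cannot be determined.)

The forward reaction is endothermic. Raising T favours the endothermic direction — shift to the right.
Dilution lowers every aqueous concentration by the same factor. Δn_aq = 2 − 3 = -1, so the system shifts toward the side with more dissolved moles — to the left.
Removing S₄ (g), a product, drives the reaction to the right.
The individual effects push in opposite directions; without quantitative information the net direction cannot be determined.

cannot be determined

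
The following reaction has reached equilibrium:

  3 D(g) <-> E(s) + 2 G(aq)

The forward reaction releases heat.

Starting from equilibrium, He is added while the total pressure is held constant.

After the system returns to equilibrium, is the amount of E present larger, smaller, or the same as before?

decreases

Adding inert gas at constant total pressure expands the volume and lowers every reacting partial pressure. With Δn_gas = 0 − 3 = -3, Q moves away from K toward the side with fewer gas moles, so the system shifts toward the side with more gas moles — to the left.
The net shift is to the left. E is a product, so its amount decreases.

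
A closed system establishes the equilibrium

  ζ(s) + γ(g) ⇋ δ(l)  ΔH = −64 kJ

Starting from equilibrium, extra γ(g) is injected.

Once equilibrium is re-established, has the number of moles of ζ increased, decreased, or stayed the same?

Adding γ (g), a reactant, drives the reaction to the right.
The net shift is to the right. ζ is a reactant, so its amount decreases.

decreases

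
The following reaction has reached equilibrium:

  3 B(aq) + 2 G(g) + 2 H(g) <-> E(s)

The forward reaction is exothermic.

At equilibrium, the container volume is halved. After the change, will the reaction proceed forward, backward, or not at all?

right

Gas moles: reactants 4, products 0 (Δn_gas = -4). Compression shifts the system toward the side with fewer moles of gas — to the right.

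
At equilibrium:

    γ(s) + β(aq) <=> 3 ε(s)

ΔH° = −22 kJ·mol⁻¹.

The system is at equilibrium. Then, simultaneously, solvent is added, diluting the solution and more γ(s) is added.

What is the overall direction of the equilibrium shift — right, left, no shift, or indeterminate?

Dilution lowers every aqueous concentration by the same factor. Δn_aq = 0 − 1 = -1, so the system shifts toward the side with more dissolved moles — to the left.
γ is a pure solid; its activity is 1 regardless of amount, so Q is unaffected — no shift from this change.
Only the nonzero effect(s) matter; the net shift is to the left.

left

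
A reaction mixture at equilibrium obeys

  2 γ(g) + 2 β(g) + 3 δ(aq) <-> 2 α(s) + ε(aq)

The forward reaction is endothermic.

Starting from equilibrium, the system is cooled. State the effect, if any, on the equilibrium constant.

decreases

K depends on temperature via the van 't Hoff relation. The forward reaction is endothermic, so lowering T decreases K.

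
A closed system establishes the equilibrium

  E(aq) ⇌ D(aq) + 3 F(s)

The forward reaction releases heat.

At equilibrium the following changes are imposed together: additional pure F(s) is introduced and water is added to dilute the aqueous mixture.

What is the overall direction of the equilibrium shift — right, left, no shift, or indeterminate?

F is a pure solid; its activity is 1 regardless of amount, so Q is unaffected — no shift from this change.
Dilution scales every aqueous concentration by the same factor. Δn_aq = 1 − 1 = 0, so Q is unchanged — no shift.
None of the changes alters Q relative to K, so there is no net shift.

no shift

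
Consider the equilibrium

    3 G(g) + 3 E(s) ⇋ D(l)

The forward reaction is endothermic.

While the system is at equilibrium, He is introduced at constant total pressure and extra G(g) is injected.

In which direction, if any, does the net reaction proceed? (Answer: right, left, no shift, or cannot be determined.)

Adding inert gas at constant total pressure expands the volume and lowers every reacting partial pressure. With Δn_gas = 0 − 3 = -3, Q moves away from K toward the side with fewer gas moles, so the system shifts toward the side with more gas moles — to the left.
Adding G (g), a reactant, drives the reaction to the right.
The individual effects push in opposite directions; without quantitative information the net direction cannot be determined.

cannot be determined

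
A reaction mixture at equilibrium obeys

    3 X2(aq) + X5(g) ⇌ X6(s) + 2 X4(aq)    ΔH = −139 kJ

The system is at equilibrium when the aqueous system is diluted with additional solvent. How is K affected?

unchanged

The equilibrium constant depends only on temperature. This perturbation may move the position of equilibrium, but since T is unchanged, K itself is unchanged.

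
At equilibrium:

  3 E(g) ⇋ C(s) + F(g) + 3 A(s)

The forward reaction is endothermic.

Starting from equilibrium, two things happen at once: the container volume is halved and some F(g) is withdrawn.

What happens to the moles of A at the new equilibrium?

increases

Gas moles: reactants 3, products 1 (Δn_gas = -2). Compression shifts the system toward the side with fewer moles of gas — to the right.
Removing F (g), a product, drives the reaction to the right.
The net shift is to the right. A is a product, so its amount increases.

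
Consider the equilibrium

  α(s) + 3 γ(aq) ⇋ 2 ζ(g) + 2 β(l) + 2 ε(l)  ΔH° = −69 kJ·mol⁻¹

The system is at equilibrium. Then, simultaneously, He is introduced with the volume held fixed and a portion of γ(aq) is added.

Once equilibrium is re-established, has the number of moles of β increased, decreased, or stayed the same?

increases

At constant volume, adding an inert gas leaves every reacting species' partial pressure unchanged, so Q is unchanged — no shift from this change.
Adding γ (aq), a reactant, drives the reaction to the right.
The net shift is to the right. β is a product, so its amount increases.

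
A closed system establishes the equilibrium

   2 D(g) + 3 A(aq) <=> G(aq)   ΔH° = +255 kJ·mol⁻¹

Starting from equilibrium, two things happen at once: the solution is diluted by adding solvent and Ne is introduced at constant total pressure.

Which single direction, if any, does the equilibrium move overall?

Dilution lowers every aqueous concentration by the same factor. Δn_aq = 1 − 3 = -2, so the system shifts toward the side with more dissolved moles — to the left.
Adding inert gas at constant total pressure expands the volume and lowers every reacting partial pressure. With Δn_gas = 0 − 2 = -2, Q moves away from K toward the side with fewer gas moles, so the system shifts toward the side with more gas moles — to the left.
All effects act in the same direction — net shift to the left.

left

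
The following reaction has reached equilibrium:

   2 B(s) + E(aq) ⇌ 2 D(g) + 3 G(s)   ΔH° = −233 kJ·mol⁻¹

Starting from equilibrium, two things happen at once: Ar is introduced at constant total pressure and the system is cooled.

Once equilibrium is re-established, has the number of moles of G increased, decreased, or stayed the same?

increases

Adding inert gas at constant total pressure expands the volume and lowers every reacting partial pressure. With Δn_gas = 2 − 0 = +2, Q moves away from K toward the side with fewer gas moles, so the system shifts toward the side with more gas moles — to the right.
The forward reaction is exothermic. Lowering T favours the exothermic direction — shift to the right.
The net shift is to the right. G is a product, so its amount increases.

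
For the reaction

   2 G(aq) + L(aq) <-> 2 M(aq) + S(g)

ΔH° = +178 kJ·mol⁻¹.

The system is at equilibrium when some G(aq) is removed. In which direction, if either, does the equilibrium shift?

left

Removing G (aq), a reactant, drives the reaction to the left.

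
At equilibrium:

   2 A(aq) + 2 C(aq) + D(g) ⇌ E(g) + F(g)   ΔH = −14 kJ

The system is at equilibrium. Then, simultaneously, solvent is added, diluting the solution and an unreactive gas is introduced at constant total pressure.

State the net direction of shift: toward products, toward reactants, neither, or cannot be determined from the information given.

Dilution lowers every aqueous concentration by the same factor. Δn_aq = 0 − 4 = -4, so the system shifts toward the side with more dissolved moles — to the left.
Adding inert gas at constant total pressure expands the volume and lowers every reacting partial pressure. With Δn_gas = 2 − 1 = +1, Q moves away from K toward the side with fewer gas moles, so the system shifts toward the side with more gas moles — to the right.
The individual effects push in opposite directions; without quantitative information the net direction cannot be determined.

cannot be determined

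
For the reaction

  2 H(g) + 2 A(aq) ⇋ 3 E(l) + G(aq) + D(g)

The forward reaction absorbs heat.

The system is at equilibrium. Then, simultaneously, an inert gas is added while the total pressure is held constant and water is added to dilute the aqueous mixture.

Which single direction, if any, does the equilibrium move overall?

left

Adding inert gas at constant total pressure expands the volume and lowers every reacting partial pressure. With Δn_gas = 1 − 2 = -1, Q moves away from K toward the side with fewer gas moles, so the system shifts toward the side with more gas moles — to the left.
Dilution lowers every aqueous concentration by the same factor. Δn_aq = 1 − 2 = -1, so the system shifts toward the side with more dissolved moles — to the left.
All effects act in the same direction — net shift to the left.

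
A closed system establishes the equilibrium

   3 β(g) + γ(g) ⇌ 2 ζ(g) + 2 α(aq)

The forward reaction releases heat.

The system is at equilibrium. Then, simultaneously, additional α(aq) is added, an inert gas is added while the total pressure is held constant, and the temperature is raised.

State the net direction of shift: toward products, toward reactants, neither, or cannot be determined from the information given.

left

Adding α (aq), a product, drives the reaction to the left.
Adding inert gas at constant total pressure expands the volume and lowers every reacting partial pressure. With Δn_gas = 2 − 4 = -2, Q moves away from K toward the side with fewer gas moles, so the system shifts toward the side with more gas moles — to the left.
The forward reaction is exothermic. Raising T favours the endothermic direction — shift to the left.
All effects act in the same direction — net shift to the left.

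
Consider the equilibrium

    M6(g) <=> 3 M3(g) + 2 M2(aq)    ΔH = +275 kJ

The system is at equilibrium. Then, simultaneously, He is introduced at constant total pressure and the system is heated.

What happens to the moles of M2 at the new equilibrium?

increases

Adding inert gas at constant total pressure expands the volume and lowers every reacting partial pressure. With Δn_gas = 3 − 1 = +2, Q moves away from K toward the side with fewer gas moles, so the system shifts toward the side with more gas moles — to the right.
The forward reaction is endothermic. Raising T favours the endothermic direction — shift to the right.
The net shift is to the right. M2 is a product, so its amount increases.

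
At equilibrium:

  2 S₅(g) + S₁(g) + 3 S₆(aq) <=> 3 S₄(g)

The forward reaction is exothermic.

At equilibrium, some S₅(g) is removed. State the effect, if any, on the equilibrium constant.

unchanged

The equilibrium constant depends only on temperature. This perturbation may move the position of equilibrium, but since T is unchanged, K itself is unchanged.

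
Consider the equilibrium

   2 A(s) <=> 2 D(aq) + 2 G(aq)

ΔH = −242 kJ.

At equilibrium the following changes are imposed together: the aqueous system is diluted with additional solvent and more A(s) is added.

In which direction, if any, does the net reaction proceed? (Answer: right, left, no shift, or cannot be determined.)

Dilution lowers every aqueous concentration by the same factor. Δn_aq = 4 − 0 = +4, so the system shifts toward the side with more dissolved moles — to the right.
A is a pure solid; its activity is 1 regardless of amount, so Q is unaffected — no shift from this change.
Only the nonzero effect(s) matter; the net shift is to the right.

right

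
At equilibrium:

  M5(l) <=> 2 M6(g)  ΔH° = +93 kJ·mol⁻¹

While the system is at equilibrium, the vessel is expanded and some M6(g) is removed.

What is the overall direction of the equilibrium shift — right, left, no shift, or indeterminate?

right

Gas moles: reactants 0, products 2 (Δn_gas = +2). Expansion shifts the system toward the side with more moles of gas — to the right.
Removing M6 (g), a product, drives the reaction to the right.
All effects act in the same direction — net shift to the right.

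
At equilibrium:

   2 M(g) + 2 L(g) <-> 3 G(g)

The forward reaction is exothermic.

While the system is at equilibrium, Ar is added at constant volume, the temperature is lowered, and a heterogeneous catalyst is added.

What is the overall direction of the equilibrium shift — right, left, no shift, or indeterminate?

right

At constant volume, adding an inert gas leaves every reacting species' partial pressure unchanged, so Q is unchanged — no shift from this change.
The forward reaction is exothermic. Lowering T favours the exothermic direction — shift to the right.
A catalyst speeds both forward and reverse rates equally; it changes neither Q nor K — no shift from this change.
Only the nonzero effect(s) matter; the net shift is to the right.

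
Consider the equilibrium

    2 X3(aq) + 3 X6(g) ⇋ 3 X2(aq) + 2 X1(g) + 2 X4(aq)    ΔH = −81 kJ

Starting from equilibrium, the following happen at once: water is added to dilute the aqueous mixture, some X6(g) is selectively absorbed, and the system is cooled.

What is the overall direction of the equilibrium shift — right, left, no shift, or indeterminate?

Dilution lowers every aqueous concentration by the same factor. Δn_aq = 5 − 2 = +3, so the system shifts toward the side with more dissolved moles — to the right.
Removing X6 (g), a reactant, drives the reaction to the left.
The forward reaction is exothermic. Lowering T favours the exothermic direction — shift to the right.
The individual effects push in opposite directions; without quantitative information the net direction cannot be determined.

cannot be determined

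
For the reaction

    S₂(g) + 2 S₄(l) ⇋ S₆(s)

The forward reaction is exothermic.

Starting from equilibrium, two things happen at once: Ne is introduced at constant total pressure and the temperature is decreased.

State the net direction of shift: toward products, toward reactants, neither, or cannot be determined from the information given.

cannot be determined

Adding inert gas at constant total pressure expands the volume and lowers every reacting partial pressure. With Δn_gas = 0 − 1 = -1, Q moves away from K toward the side with fewer gas moles, so the system shifts toward the side with more gas moles — to the left.
The forward reaction is exothermic. Lowering T favours the exothermic direction — shift to the right.
The individual effects push in opposite directions; without quantitative information the net direction cannot be determined.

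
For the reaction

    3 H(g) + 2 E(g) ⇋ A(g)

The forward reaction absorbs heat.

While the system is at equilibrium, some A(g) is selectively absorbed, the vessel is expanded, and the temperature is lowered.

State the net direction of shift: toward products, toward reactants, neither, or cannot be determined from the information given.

cannot be determined

Removing A (g), a product, drives the reaction to the right.
Gas moles: reactants 5, products 1 (Δn_gas = -4). Expansion shifts the system toward the side with more moles of gas — to the left.
The forward reaction is endothermic. Lowering T favours the exothermic direction — shift to the left.
The individual effects push in opposite directions; without quantitative information the net direction cannot be determined.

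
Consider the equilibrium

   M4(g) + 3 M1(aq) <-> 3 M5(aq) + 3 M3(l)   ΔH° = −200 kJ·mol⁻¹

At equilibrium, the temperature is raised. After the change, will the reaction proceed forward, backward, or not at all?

The forward reaction is exothermic. Raising T favours the endothermic direction — shift to the left.

left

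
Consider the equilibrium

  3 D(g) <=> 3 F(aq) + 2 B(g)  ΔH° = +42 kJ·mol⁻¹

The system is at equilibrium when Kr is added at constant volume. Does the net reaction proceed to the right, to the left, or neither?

no shift

At constant volume, adding an inert gas leaves every reacting species' partial pressure unchanged, so Q is unchanged — no shift from this change.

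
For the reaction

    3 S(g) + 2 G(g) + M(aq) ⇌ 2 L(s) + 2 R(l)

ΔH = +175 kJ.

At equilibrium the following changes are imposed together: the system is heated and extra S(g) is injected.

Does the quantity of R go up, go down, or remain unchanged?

The forward reaction is endothermic. Raising T favours the endothermic direction — shift to the right.
Adding S (g), a reactant, drives the reaction to the right.
The net shift is to the right. R is a product, so its amount increases.

increases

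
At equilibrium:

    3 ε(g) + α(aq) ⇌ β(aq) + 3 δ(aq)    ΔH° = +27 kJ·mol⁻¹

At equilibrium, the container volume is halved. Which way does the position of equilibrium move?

Gas moles: reactants 3, products 0 (Δn_gas = -3). Compression shifts the system toward the side with fewer moles of gas — to the right.

right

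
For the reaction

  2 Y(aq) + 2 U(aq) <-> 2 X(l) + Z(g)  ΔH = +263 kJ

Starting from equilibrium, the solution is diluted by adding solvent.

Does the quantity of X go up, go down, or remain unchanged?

decreases

Dilution lowers every aqueous concentration by the same factor. Δn_aq = 0 − 4 = -4, so the system shifts toward the side with more dissolved moles — to the left.
The net shift is to the left. X is a product, so its amount decreases.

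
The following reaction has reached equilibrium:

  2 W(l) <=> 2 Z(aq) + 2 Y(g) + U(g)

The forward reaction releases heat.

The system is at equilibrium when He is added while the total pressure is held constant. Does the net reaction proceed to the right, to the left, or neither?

Adding inert gas at constant total pressure expands the volume and lowers every reacting partial pressure. With Δn_gas = 3 − 0 = +3, Q moves away from K toward the side with fewer gas moles, so the system shifts toward the side with more gas moles — to the right.

right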